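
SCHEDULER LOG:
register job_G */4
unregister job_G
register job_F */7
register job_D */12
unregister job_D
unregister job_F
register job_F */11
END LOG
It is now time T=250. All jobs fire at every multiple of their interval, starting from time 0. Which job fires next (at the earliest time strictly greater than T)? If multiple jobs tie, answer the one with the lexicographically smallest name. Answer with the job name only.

Answer: job_F

Derivation:
Op 1: register job_G */4 -> active={job_G:*/4}
Op 2: unregister job_G -> active={}
Op 3: register job_F */7 -> active={job_F:*/7}
Op 4: register job_D */12 -> active={job_D:*/12, job_F:*/7}
Op 5: unregister job_D -> active={job_F:*/7}
Op 6: unregister job_F -> active={}
Op 7: register job_F */11 -> active={job_F:*/11}
  job_F: interval 11, next fire after T=250 is 253
Earliest = 253, winner (lex tiebreak) = job_F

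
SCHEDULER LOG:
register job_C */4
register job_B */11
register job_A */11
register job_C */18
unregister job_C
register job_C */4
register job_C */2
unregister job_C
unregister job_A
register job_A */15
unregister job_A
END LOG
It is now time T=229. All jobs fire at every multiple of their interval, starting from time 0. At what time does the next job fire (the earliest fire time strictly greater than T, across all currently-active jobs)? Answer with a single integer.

Answer: 231

Derivation:
Op 1: register job_C */4 -> active={job_C:*/4}
Op 2: register job_B */11 -> active={job_B:*/11, job_C:*/4}
Op 3: register job_A */11 -> active={job_A:*/11, job_B:*/11, job_C:*/4}
Op 4: register job_C */18 -> active={job_A:*/11, job_B:*/11, job_C:*/18}
Op 5: unregister job_C -> active={job_A:*/11, job_B:*/11}
Op 6: register job_C */4 -> active={job_A:*/11, job_B:*/11, job_C:*/4}
Op 7: register job_C */2 -> active={job_A:*/11, job_B:*/11, job_C:*/2}
Op 8: unregister job_C -> active={job_A:*/11, job_B:*/11}
Op 9: unregister job_A -> active={job_B:*/11}
Op 10: register job_A */15 -> active={job_A:*/15, job_B:*/11}
Op 11: unregister job_A -> active={job_B:*/11}
  job_B: interval 11, next fire after T=229 is 231
Earliest fire time = 231 (job job_B)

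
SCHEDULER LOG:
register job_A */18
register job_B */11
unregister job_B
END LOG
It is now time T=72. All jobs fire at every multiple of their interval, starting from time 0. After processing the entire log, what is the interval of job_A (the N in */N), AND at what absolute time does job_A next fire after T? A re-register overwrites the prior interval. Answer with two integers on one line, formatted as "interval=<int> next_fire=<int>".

Answer: interval=18 next_fire=90

Derivation:
Op 1: register job_A */18 -> active={job_A:*/18}
Op 2: register job_B */11 -> active={job_A:*/18, job_B:*/11}
Op 3: unregister job_B -> active={job_A:*/18}
Final interval of job_A = 18
Next fire of job_A after T=72: (72//18+1)*18 = 90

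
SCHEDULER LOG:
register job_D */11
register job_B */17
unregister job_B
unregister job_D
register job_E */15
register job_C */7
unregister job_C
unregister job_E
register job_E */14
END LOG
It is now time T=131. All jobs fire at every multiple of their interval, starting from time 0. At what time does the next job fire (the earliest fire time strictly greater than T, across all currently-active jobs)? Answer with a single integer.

Answer: 140

Derivation:
Op 1: register job_D */11 -> active={job_D:*/11}
Op 2: register job_B */17 -> active={job_B:*/17, job_D:*/11}
Op 3: unregister job_B -> active={job_D:*/11}
Op 4: unregister job_D -> active={}
Op 5: register job_E */15 -> active={job_E:*/15}
Op 6: register job_C */7 -> active={job_C:*/7, job_E:*/15}
Op 7: unregister job_C -> active={job_E:*/15}
Op 8: unregister job_E -> active={}
Op 9: register job_E */14 -> active={job_E:*/14}
  job_E: interval 14, next fire after T=131 is 140
Earliest fire time = 140 (job job_E)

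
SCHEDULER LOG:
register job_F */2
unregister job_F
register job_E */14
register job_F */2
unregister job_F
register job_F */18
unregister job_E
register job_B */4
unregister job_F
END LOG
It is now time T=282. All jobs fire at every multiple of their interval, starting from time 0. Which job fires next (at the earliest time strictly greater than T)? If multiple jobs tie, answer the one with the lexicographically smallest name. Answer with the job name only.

Answer: job_B

Derivation:
Op 1: register job_F */2 -> active={job_F:*/2}
Op 2: unregister job_F -> active={}
Op 3: register job_E */14 -> active={job_E:*/14}
Op 4: register job_F */2 -> active={job_E:*/14, job_F:*/2}
Op 5: unregister job_F -> active={job_E:*/14}
Op 6: register job_F */18 -> active={job_E:*/14, job_F:*/18}
Op 7: unregister job_E -> active={job_F:*/18}
Op 8: register job_B */4 -> active={job_B:*/4, job_F:*/18}
Op 9: unregister job_F -> active={job_B:*/4}
  job_B: interval 4, next fire after T=282 is 284
Earliest = 284, winner (lex tiebreak) = job_B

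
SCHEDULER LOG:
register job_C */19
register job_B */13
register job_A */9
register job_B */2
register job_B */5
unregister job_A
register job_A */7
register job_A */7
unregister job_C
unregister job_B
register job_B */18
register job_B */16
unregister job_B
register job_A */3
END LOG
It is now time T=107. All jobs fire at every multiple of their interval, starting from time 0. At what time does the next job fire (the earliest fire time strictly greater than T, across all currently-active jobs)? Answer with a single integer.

Answer: 108

Derivation:
Op 1: register job_C */19 -> active={job_C:*/19}
Op 2: register job_B */13 -> active={job_B:*/13, job_C:*/19}
Op 3: register job_A */9 -> active={job_A:*/9, job_B:*/13, job_C:*/19}
Op 4: register job_B */2 -> active={job_A:*/9, job_B:*/2, job_C:*/19}
Op 5: register job_B */5 -> active={job_A:*/9, job_B:*/5, job_C:*/19}
Op 6: unregister job_A -> active={job_B:*/5, job_C:*/19}
Op 7: register job_A */7 -> active={job_A:*/7, job_B:*/5, job_C:*/19}
Op 8: register job_A */7 -> active={job_A:*/7, job_B:*/5, job_C:*/19}
Op 9: unregister job_C -> active={job_A:*/7, job_B:*/5}
Op 10: unregister job_B -> active={job_A:*/7}
Op 11: register job_B */18 -> active={job_A:*/7, job_B:*/18}
Op 12: register job_B */16 -> active={job_A:*/7, job_B:*/16}
Op 13: unregister job_B -> active={job_A:*/7}
Op 14: register job_A */3 -> active={job_A:*/3}
  job_A: interval 3, next fire after T=107 is 108
Earliest fire time = 108 (job job_A)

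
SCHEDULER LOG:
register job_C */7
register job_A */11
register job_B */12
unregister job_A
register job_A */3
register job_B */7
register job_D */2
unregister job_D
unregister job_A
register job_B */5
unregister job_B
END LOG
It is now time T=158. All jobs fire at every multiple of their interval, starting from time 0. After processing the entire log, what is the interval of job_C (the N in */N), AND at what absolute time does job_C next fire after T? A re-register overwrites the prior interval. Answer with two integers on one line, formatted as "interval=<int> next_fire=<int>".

Op 1: register job_C */7 -> active={job_C:*/7}
Op 2: register job_A */11 -> active={job_A:*/11, job_C:*/7}
Op 3: register job_B */12 -> active={job_A:*/11, job_B:*/12, job_C:*/7}
Op 4: unregister job_A -> active={job_B:*/12, job_C:*/7}
Op 5: register job_A */3 -> active={job_A:*/3, job_B:*/12, job_C:*/7}
Op 6: register job_B */7 -> active={job_A:*/3, job_B:*/7, job_C:*/7}
Op 7: register job_D */2 -> active={job_A:*/3, job_B:*/7, job_C:*/7, job_D:*/2}
Op 8: unregister job_D -> active={job_A:*/3, job_B:*/7, job_C:*/7}
Op 9: unregister job_A -> active={job_B:*/7, job_C:*/7}
Op 10: register job_B */5 -> active={job_B:*/5, job_C:*/7}
Op 11: unregister job_B -> active={job_C:*/7}
Final interval of job_C = 7
Next fire of job_C after T=158: (158//7+1)*7 = 161

Answer: interval=7 next_fire=161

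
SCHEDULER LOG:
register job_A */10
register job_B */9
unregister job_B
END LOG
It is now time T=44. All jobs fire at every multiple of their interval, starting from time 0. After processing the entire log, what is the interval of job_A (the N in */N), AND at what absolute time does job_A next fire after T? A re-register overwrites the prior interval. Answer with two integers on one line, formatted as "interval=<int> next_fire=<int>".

Op 1: register job_A */10 -> active={job_A:*/10}
Op 2: register job_B */9 -> active={job_A:*/10, job_B:*/9}
Op 3: unregister job_B -> active={job_A:*/10}
Final interval of job_A = 10
Next fire of job_A after T=44: (44//10+1)*10 = 50

Answer: interval=10 next_fire=50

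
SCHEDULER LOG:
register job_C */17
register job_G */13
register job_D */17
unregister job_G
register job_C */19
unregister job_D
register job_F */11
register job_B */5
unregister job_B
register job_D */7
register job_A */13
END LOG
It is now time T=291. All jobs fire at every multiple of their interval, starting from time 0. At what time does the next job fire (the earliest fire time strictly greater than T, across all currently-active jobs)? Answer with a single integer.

Op 1: register job_C */17 -> active={job_C:*/17}
Op 2: register job_G */13 -> active={job_C:*/17, job_G:*/13}
Op 3: register job_D */17 -> active={job_C:*/17, job_D:*/17, job_G:*/13}
Op 4: unregister job_G -> active={job_C:*/17, job_D:*/17}
Op 5: register job_C */19 -> active={job_C:*/19, job_D:*/17}
Op 6: unregister job_D -> active={job_C:*/19}
Op 7: register job_F */11 -> active={job_C:*/19, job_F:*/11}
Op 8: register job_B */5 -> active={job_B:*/5, job_C:*/19, job_F:*/11}
Op 9: unregister job_B -> active={job_C:*/19, job_F:*/11}
Op 10: register job_D */7 -> active={job_C:*/19, job_D:*/7, job_F:*/11}
Op 11: register job_A */13 -> active={job_A:*/13, job_C:*/19, job_D:*/7, job_F:*/11}
  job_A: interval 13, next fire after T=291 is 299
  job_C: interval 19, next fire after T=291 is 304
  job_D: interval 7, next fire after T=291 is 294
  job_F: interval 11, next fire after T=291 is 297
Earliest fire time = 294 (job job_D)

Answer: 294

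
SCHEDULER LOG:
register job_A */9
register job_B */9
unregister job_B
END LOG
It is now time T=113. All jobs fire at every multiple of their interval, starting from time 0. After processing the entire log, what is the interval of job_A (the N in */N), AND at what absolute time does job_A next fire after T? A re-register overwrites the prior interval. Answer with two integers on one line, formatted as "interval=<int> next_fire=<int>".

Answer: interval=9 next_fire=117

Derivation:
Op 1: register job_A */9 -> active={job_A:*/9}
Op 2: register job_B */9 -> active={job_A:*/9, job_B:*/9}
Op 3: unregister job_B -> active={job_A:*/9}
Final interval of job_A = 9
Next fire of job_A after T=113: (113//9+1)*9 = 117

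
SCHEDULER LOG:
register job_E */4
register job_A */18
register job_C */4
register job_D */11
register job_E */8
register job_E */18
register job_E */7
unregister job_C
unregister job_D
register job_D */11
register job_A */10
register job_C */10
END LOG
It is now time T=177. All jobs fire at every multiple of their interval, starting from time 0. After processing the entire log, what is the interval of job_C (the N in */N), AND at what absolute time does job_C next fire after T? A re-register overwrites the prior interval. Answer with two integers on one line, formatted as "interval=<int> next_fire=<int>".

Op 1: register job_E */4 -> active={job_E:*/4}
Op 2: register job_A */18 -> active={job_A:*/18, job_E:*/4}
Op 3: register job_C */4 -> active={job_A:*/18, job_C:*/4, job_E:*/4}
Op 4: register job_D */11 -> active={job_A:*/18, job_C:*/4, job_D:*/11, job_E:*/4}
Op 5: register job_E */8 -> active={job_A:*/18, job_C:*/4, job_D:*/11, job_E:*/8}
Op 6: register job_E */18 -> active={job_A:*/18, job_C:*/4, job_D:*/11, job_E:*/18}
Op 7: register job_E */7 -> active={job_A:*/18, job_C:*/4, job_D:*/11, job_E:*/7}
Op 8: unregister job_C -> active={job_A:*/18, job_D:*/11, job_E:*/7}
Op 9: unregister job_D -> active={job_A:*/18, job_E:*/7}
Op 10: register job_D */11 -> active={job_A:*/18, job_D:*/11, job_E:*/7}
Op 11: register job_A */10 -> active={job_A:*/10, job_D:*/11, job_E:*/7}
Op 12: register job_C */10 -> active={job_A:*/10, job_C:*/10, job_D:*/11, job_E:*/7}
Final interval of job_C = 10
Next fire of job_C after T=177: (177//10+1)*10 = 180

Answer: interval=10 next_fire=180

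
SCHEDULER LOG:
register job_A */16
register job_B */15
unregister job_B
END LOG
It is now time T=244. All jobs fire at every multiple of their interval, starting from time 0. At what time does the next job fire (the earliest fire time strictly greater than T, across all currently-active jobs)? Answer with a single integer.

Answer: 256

Derivation:
Op 1: register job_A */16 -> active={job_A:*/16}
Op 2: register job_B */15 -> active={job_A:*/16, job_B:*/15}
Op 3: unregister job_B -> active={job_A:*/16}
  job_A: interval 16, next fire after T=244 is 256
Earliest fire time = 256 (job job_A)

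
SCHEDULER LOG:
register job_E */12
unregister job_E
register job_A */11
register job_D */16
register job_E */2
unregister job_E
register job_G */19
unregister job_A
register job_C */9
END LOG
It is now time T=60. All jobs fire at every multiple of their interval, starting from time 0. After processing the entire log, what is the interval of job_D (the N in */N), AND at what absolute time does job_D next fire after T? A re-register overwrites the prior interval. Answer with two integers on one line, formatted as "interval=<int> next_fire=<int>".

Op 1: register job_E */12 -> active={job_E:*/12}
Op 2: unregister job_E -> active={}
Op 3: register job_A */11 -> active={job_A:*/11}
Op 4: register job_D */16 -> active={job_A:*/11, job_D:*/16}
Op 5: register job_E */2 -> active={job_A:*/11, job_D:*/16, job_E:*/2}
Op 6: unregister job_E -> active={job_A:*/11, job_D:*/16}
Op 7: register job_G */19 -> active={job_A:*/11, job_D:*/16, job_G:*/19}
Op 8: unregister job_A -> active={job_D:*/16, job_G:*/19}
Op 9: register job_C */9 -> active={job_C:*/9, job_D:*/16, job_G:*/19}
Final interval of job_D = 16
Next fire of job_D after T=60: (60//16+1)*16 = 64

Answer: interval=16 next_fire=64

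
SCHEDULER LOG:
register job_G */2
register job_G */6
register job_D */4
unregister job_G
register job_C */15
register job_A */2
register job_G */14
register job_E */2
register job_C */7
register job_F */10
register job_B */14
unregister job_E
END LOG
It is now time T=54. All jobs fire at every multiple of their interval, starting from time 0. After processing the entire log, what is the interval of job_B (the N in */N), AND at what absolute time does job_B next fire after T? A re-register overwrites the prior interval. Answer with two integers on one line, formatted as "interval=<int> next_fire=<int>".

Op 1: register job_G */2 -> active={job_G:*/2}
Op 2: register job_G */6 -> active={job_G:*/6}
Op 3: register job_D */4 -> active={job_D:*/4, job_G:*/6}
Op 4: unregister job_G -> active={job_D:*/4}
Op 5: register job_C */15 -> active={job_C:*/15, job_D:*/4}
Op 6: register job_A */2 -> active={job_A:*/2, job_C:*/15, job_D:*/4}
Op 7: register job_G */14 -> active={job_A:*/2, job_C:*/15, job_D:*/4, job_G:*/14}
Op 8: register job_E */2 -> active={job_A:*/2, job_C:*/15, job_D:*/4, job_E:*/2, job_G:*/14}
Op 9: register job_C */7 -> active={job_A:*/2, job_C:*/7, job_D:*/4, job_E:*/2, job_G:*/14}
Op 10: register job_F */10 -> active={job_A:*/2, job_C:*/7, job_D:*/4, job_E:*/2, job_F:*/10, job_G:*/14}
Op 11: register job_B */14 -> active={job_A:*/2, job_B:*/14, job_C:*/7, job_D:*/4, job_E:*/2, job_F:*/10, job_G:*/14}
Op 12: unregister job_E -> active={job_A:*/2, job_B:*/14, job_C:*/7, job_D:*/4, job_F:*/10, job_G:*/14}
Final interval of job_B = 14
Next fire of job_B after T=54: (54//14+1)*14 = 56

Answer: interval=14 next_fire=56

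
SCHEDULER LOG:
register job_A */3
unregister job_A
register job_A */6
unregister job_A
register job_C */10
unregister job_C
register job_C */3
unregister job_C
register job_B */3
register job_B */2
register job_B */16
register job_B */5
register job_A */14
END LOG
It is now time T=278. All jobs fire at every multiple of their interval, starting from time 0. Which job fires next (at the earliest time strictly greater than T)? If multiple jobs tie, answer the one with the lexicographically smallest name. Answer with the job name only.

Op 1: register job_A */3 -> active={job_A:*/3}
Op 2: unregister job_A -> active={}
Op 3: register job_A */6 -> active={job_A:*/6}
Op 4: unregister job_A -> active={}
Op 5: register job_C */10 -> active={job_C:*/10}
Op 6: unregister job_C -> active={}
Op 7: register job_C */3 -> active={job_C:*/3}
Op 8: unregister job_C -> active={}
Op 9: register job_B */3 -> active={job_B:*/3}
Op 10: register job_B */2 -> active={job_B:*/2}
Op 11: register job_B */16 -> active={job_B:*/16}
Op 12: register job_B */5 -> active={job_B:*/5}
Op 13: register job_A */14 -> active={job_A:*/14, job_B:*/5}
  job_A: interval 14, next fire after T=278 is 280
  job_B: interval 5, next fire after T=278 is 280
Earliest = 280, winner (lex tiebreak) = job_A

Answer: job_A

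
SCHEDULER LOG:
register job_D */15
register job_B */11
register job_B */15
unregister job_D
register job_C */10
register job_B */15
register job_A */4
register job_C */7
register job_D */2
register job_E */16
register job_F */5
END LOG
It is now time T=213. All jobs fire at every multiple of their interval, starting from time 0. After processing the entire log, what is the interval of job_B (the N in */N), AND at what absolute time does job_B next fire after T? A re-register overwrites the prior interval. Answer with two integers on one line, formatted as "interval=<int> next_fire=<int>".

Answer: interval=15 next_fire=225

Derivation:
Op 1: register job_D */15 -> active={job_D:*/15}
Op 2: register job_B */11 -> active={job_B:*/11, job_D:*/15}
Op 3: register job_B */15 -> active={job_B:*/15, job_D:*/15}
Op 4: unregister job_D -> active={job_B:*/15}
Op 5: register job_C */10 -> active={job_B:*/15, job_C:*/10}
Op 6: register job_B */15 -> active={job_B:*/15, job_C:*/10}
Op 7: register job_A */4 -> active={job_A:*/4, job_B:*/15, job_C:*/10}
Op 8: register job_C */7 -> active={job_A:*/4, job_B:*/15, job_C:*/7}
Op 9: register job_D */2 -> active={job_A:*/4, job_B:*/15, job_C:*/7, job_D:*/2}
Op 10: register job_E */16 -> active={job_A:*/4, job_B:*/15, job_C:*/7, job_D:*/2, job_E:*/16}
Op 11: register job_F */5 -> active={job_A:*/4, job_B:*/15, job_C:*/7, job_D:*/2, job_E:*/16, job_F:*/5}
Final interval of job_B = 15
Next fire of job_B after T=213: (213//15+1)*15 = 225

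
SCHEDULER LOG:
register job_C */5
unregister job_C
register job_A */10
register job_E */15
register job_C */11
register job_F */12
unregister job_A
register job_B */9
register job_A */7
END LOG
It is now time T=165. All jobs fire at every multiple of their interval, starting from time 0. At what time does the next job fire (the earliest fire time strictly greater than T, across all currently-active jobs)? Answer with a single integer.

Answer: 168

Derivation:
Op 1: register job_C */5 -> active={job_C:*/5}
Op 2: unregister job_C -> active={}
Op 3: register job_A */10 -> active={job_A:*/10}
Op 4: register job_E */15 -> active={job_A:*/10, job_E:*/15}
Op 5: register job_C */11 -> active={job_A:*/10, job_C:*/11, job_E:*/15}
Op 6: register job_F */12 -> active={job_A:*/10, job_C:*/11, job_E:*/15, job_F:*/12}
Op 7: unregister job_A -> active={job_C:*/11, job_E:*/15, job_F:*/12}
Op 8: register job_B */9 -> active={job_B:*/9, job_C:*/11, job_E:*/15, job_F:*/12}
Op 9: register job_A */7 -> active={job_A:*/7, job_B:*/9, job_C:*/11, job_E:*/15, job_F:*/12}
  job_A: interval 7, next fire after T=165 is 168
  job_B: interval 9, next fire after T=165 is 171
  job_C: interval 11, next fire after T=165 is 176
  job_E: interval 15, next fire after T=165 is 180
  job_F: interval 12, next fire after T=165 is 168
Earliest fire time = 168 (job job_A)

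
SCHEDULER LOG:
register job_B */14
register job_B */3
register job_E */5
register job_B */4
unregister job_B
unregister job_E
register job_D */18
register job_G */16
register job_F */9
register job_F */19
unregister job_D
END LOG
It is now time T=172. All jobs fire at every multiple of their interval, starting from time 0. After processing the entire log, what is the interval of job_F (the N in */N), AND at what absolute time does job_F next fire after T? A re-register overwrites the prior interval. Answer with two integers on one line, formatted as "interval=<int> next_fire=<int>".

Op 1: register job_B */14 -> active={job_B:*/14}
Op 2: register job_B */3 -> active={job_B:*/3}
Op 3: register job_E */5 -> active={job_B:*/3, job_E:*/5}
Op 4: register job_B */4 -> active={job_B:*/4, job_E:*/5}
Op 5: unregister job_B -> active={job_E:*/5}
Op 6: unregister job_E -> active={}
Op 7: register job_D */18 -> active={job_D:*/18}
Op 8: register job_G */16 -> active={job_D:*/18, job_G:*/16}
Op 9: register job_F */9 -> active={job_D:*/18, job_F:*/9, job_G:*/16}
Op 10: register job_F */19 -> active={job_D:*/18, job_F:*/19, job_G:*/16}
Op 11: unregister job_D -> active={job_F:*/19, job_G:*/16}
Final interval of job_F = 19
Next fire of job_F after T=172: (172//19+1)*19 = 190

Answer: interval=19 next_fire=190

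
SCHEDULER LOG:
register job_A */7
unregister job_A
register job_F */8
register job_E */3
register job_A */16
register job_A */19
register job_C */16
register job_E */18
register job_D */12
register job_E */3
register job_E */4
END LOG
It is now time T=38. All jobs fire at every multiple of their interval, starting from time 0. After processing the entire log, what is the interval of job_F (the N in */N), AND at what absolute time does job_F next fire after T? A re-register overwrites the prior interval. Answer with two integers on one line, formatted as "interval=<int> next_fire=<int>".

Answer: interval=8 next_fire=40

Derivation:
Op 1: register job_A */7 -> active={job_A:*/7}
Op 2: unregister job_A -> active={}
Op 3: register job_F */8 -> active={job_F:*/8}
Op 4: register job_E */3 -> active={job_E:*/3, job_F:*/8}
Op 5: register job_A */16 -> active={job_A:*/16, job_E:*/3, job_F:*/8}
Op 6: register job_A */19 -> active={job_A:*/19, job_E:*/3, job_F:*/8}
Op 7: register job_C */16 -> active={job_A:*/19, job_C:*/16, job_E:*/3, job_F:*/8}
Op 8: register job_E */18 -> active={job_A:*/19, job_C:*/16, job_E:*/18, job_F:*/8}
Op 9: register job_D */12 -> active={job_A:*/19, job_C:*/16, job_D:*/12, job_E:*/18, job_F:*/8}
Op 10: register job_E */3 -> active={job_A:*/19, job_C:*/16, job_D:*/12, job_E:*/3, job_F:*/8}
Op 11: register job_E */4 -> active={job_A:*/19, job_C:*/16, job_D:*/12, job_E:*/4, job_F:*/8}
Final interval of job_F = 8
Next fire of job_F after T=38: (38//8+1)*8 = 40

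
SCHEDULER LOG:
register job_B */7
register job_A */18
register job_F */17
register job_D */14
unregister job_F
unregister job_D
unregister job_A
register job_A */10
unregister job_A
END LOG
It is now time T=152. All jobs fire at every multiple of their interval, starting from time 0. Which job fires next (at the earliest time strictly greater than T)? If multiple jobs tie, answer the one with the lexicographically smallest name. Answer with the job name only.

Op 1: register job_B */7 -> active={job_B:*/7}
Op 2: register job_A */18 -> active={job_A:*/18, job_B:*/7}
Op 3: register job_F */17 -> active={job_A:*/18, job_B:*/7, job_F:*/17}
Op 4: register job_D */14 -> active={job_A:*/18, job_B:*/7, job_D:*/14, job_F:*/17}
Op 5: unregister job_F -> active={job_A:*/18, job_B:*/7, job_D:*/14}
Op 6: unregister job_D -> active={job_A:*/18, job_B:*/7}
Op 7: unregister job_A -> active={job_B:*/7}
Op 8: register job_A */10 -> active={job_A:*/10, job_B:*/7}
Op 9: unregister job_A -> active={job_B:*/7}
  job_B: interval 7, next fire after T=152 is 154
Earliest = 154, winner (lex tiebreak) = job_B

Answer: job_B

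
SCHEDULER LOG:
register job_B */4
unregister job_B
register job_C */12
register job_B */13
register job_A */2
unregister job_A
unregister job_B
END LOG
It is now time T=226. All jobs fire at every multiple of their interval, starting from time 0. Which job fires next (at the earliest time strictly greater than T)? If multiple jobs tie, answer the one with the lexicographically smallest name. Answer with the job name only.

Op 1: register job_B */4 -> active={job_B:*/4}
Op 2: unregister job_B -> active={}
Op 3: register job_C */12 -> active={job_C:*/12}
Op 4: register job_B */13 -> active={job_B:*/13, job_C:*/12}
Op 5: register job_A */2 -> active={job_A:*/2, job_B:*/13, job_C:*/12}
Op 6: unregister job_A -> active={job_B:*/13, job_C:*/12}
Op 7: unregister job_B -> active={job_C:*/12}
  job_C: interval 12, next fire after T=226 is 228
Earliest = 228, winner (lex tiebreak) = job_C

Answer: job_C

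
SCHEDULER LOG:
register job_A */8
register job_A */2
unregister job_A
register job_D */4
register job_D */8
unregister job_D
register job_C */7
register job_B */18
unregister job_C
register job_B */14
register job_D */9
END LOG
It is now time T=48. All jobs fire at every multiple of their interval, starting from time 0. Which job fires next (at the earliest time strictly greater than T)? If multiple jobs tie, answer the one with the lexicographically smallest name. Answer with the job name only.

Answer: job_D

Derivation:
Op 1: register job_A */8 -> active={job_A:*/8}
Op 2: register job_A */2 -> active={job_A:*/2}
Op 3: unregister job_A -> active={}
Op 4: register job_D */4 -> active={job_D:*/4}
Op 5: register job_D */8 -> active={job_D:*/8}
Op 6: unregister job_D -> active={}
Op 7: register job_C */7 -> active={job_C:*/7}
Op 8: register job_B */18 -> active={job_B:*/18, job_C:*/7}
Op 9: unregister job_C -> active={job_B:*/18}
Op 10: register job_B */14 -> active={job_B:*/14}
Op 11: register job_D */9 -> active={job_B:*/14, job_D:*/9}
  job_B: interval 14, next fire after T=48 is 56
  job_D: interval 9, next fire after T=48 is 54
Earliest = 54, winner (lex tiebreak) = job_D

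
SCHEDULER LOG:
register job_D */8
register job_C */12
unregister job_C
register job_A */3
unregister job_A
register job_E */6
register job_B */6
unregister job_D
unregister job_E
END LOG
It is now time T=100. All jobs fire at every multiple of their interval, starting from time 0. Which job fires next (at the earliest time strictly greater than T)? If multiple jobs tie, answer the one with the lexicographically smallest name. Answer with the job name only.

Op 1: register job_D */8 -> active={job_D:*/8}
Op 2: register job_C */12 -> active={job_C:*/12, job_D:*/8}
Op 3: unregister job_C -> active={job_D:*/8}
Op 4: register job_A */3 -> active={job_A:*/3, job_D:*/8}
Op 5: unregister job_A -> active={job_D:*/8}
Op 6: register job_E */6 -> active={job_D:*/8, job_E:*/6}
Op 7: register job_B */6 -> active={job_B:*/6, job_D:*/8, job_E:*/6}
Op 8: unregister job_D -> active={job_B:*/6, job_E:*/6}
Op 9: unregister job_E -> active={job_B:*/6}
  job_B: interval 6, next fire after T=100 is 102
Earliest = 102, winner (lex tiebreak) = job_B

Answer: job_B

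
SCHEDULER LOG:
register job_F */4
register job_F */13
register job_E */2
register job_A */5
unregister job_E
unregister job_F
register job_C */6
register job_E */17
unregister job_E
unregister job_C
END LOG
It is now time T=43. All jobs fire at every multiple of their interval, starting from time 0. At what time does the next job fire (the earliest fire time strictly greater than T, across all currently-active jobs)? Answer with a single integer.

Op 1: register job_F */4 -> active={job_F:*/4}
Op 2: register job_F */13 -> active={job_F:*/13}
Op 3: register job_E */2 -> active={job_E:*/2, job_F:*/13}
Op 4: register job_A */5 -> active={job_A:*/5, job_E:*/2, job_F:*/13}
Op 5: unregister job_E -> active={job_A:*/5, job_F:*/13}
Op 6: unregister job_F -> active={job_A:*/5}
Op 7: register job_C */6 -> active={job_A:*/5, job_C:*/6}
Op 8: register job_E */17 -> active={job_A:*/5, job_C:*/6, job_E:*/17}
Op 9: unregister job_E -> active={job_A:*/5, job_C:*/6}
Op 10: unregister job_C -> active={job_A:*/5}
  job_A: interval 5, next fire after T=43 is 45
Earliest fire time = 45 (job job_A)

Answer: 45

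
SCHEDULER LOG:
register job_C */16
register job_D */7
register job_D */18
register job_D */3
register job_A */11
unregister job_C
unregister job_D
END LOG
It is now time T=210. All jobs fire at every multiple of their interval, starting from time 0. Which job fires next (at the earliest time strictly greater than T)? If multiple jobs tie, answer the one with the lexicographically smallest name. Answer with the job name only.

Answer: job_A

Derivation:
Op 1: register job_C */16 -> active={job_C:*/16}
Op 2: register job_D */7 -> active={job_C:*/16, job_D:*/7}
Op 3: register job_D */18 -> active={job_C:*/16, job_D:*/18}
Op 4: register job_D */3 -> active={job_C:*/16, job_D:*/3}
Op 5: register job_A */11 -> active={job_A:*/11, job_C:*/16, job_D:*/3}
Op 6: unregister job_C -> active={job_A:*/11, job_D:*/3}
Op 7: unregister job_D -> active={job_A:*/11}
  job_A: interval 11, next fire after T=210 is 220
Earliest = 220, winner (lex tiebreak) = job_A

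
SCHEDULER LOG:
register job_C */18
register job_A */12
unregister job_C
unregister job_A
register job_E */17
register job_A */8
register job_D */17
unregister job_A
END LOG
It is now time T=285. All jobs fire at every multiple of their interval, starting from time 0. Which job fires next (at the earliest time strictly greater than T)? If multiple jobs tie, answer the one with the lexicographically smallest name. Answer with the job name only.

Op 1: register job_C */18 -> active={job_C:*/18}
Op 2: register job_A */12 -> active={job_A:*/12, job_C:*/18}
Op 3: unregister job_C -> active={job_A:*/12}
Op 4: unregister job_A -> active={}
Op 5: register job_E */17 -> active={job_E:*/17}
Op 6: register job_A */8 -> active={job_A:*/8, job_E:*/17}
Op 7: register job_D */17 -> active={job_A:*/8, job_D:*/17, job_E:*/17}
Op 8: unregister job_A -> active={job_D:*/17, job_E:*/17}
  job_D: interval 17, next fire after T=285 is 289
  job_E: interval 17, next fire after T=285 is 289
Earliest = 289, winner (lex tiebreak) = job_D

Answer: job_D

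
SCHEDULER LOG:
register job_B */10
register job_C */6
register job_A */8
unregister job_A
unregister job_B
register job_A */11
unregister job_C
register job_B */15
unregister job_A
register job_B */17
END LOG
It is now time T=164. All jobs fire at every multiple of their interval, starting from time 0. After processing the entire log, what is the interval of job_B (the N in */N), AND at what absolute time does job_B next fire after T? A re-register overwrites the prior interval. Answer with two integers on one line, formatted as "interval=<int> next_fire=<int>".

Answer: interval=17 next_fire=170

Derivation:
Op 1: register job_B */10 -> active={job_B:*/10}
Op 2: register job_C */6 -> active={job_B:*/10, job_C:*/6}
Op 3: register job_A */8 -> active={job_A:*/8, job_B:*/10, job_C:*/6}
Op 4: unregister job_A -> active={job_B:*/10, job_C:*/6}
Op 5: unregister job_B -> active={job_C:*/6}
Op 6: register job_A */11 -> active={job_A:*/11, job_C:*/6}
Op 7: unregister job_C -> active={job_A:*/11}
Op 8: register job_B */15 -> active={job_A:*/11, job_B:*/15}
Op 9: unregister job_A -> active={job_B:*/15}
Op 10: register job_B */17 -> active={job_B:*/17}
Final interval of job_B = 17
Next fire of job_B after T=164: (164//17+1)*17 = 170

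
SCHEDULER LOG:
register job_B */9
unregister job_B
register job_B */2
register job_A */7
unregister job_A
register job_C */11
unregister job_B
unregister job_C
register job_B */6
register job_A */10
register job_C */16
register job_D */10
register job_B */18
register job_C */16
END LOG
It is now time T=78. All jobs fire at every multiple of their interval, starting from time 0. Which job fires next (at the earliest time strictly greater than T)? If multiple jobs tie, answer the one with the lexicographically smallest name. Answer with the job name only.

Answer: job_A

Derivation:
Op 1: register job_B */9 -> active={job_B:*/9}
Op 2: unregister job_B -> active={}
Op 3: register job_B */2 -> active={job_B:*/2}
Op 4: register job_A */7 -> active={job_A:*/7, job_B:*/2}
Op 5: unregister job_A -> active={job_B:*/2}
Op 6: register job_C */11 -> active={job_B:*/2, job_C:*/11}
Op 7: unregister job_B -> active={job_C:*/11}
Op 8: unregister job_C -> active={}
Op 9: register job_B */6 -> active={job_B:*/6}
Op 10: register job_A */10 -> active={job_A:*/10, job_B:*/6}
Op 11: register job_C */16 -> active={job_A:*/10, job_B:*/6, job_C:*/16}
Op 12: register job_D */10 -> active={job_A:*/10, job_B:*/6, job_C:*/16, job_D:*/10}
Op 13: register job_B */18 -> active={job_A:*/10, job_B:*/18, job_C:*/16, job_D:*/10}
Op 14: register job_C */16 -> active={job_A:*/10, job_B:*/18, job_C:*/16, job_D:*/10}
  job_A: interval 10, next fire after T=78 is 80
  job_B: interval 18, next fire after T=78 is 90
  job_C: interval 16, next fire after T=78 is 80
  job_D: interval 10, next fire after T=78 is 80
Earliest = 80, winner (lex tiebreak) = job_A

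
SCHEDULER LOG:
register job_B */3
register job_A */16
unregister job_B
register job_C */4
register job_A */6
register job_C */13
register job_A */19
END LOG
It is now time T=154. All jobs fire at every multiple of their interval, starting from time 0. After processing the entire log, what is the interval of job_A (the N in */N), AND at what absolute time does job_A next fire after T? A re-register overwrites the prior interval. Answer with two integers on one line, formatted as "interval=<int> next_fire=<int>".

Op 1: register job_B */3 -> active={job_B:*/3}
Op 2: register job_A */16 -> active={job_A:*/16, job_B:*/3}
Op 3: unregister job_B -> active={job_A:*/16}
Op 4: register job_C */4 -> active={job_A:*/16, job_C:*/4}
Op 5: register job_A */6 -> active={job_A:*/6, job_C:*/4}
Op 6: register job_C */13 -> active={job_A:*/6, job_C:*/13}
Op 7: register job_A */19 -> active={job_A:*/19, job_C:*/13}
Final interval of job_A = 19
Next fire of job_A after T=154: (154//19+1)*19 = 171

Answer: interval=19 next_fire=171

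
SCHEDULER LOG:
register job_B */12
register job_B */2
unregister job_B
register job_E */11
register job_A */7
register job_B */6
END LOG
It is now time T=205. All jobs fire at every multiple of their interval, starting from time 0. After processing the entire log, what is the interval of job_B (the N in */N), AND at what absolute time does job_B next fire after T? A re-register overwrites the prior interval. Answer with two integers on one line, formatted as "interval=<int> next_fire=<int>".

Answer: interval=6 next_fire=210

Derivation:
Op 1: register job_B */12 -> active={job_B:*/12}
Op 2: register job_B */2 -> active={job_B:*/2}
Op 3: unregister job_B -> active={}
Op 4: register job_E */11 -> active={job_E:*/11}
Op 5: register job_A */7 -> active={job_A:*/7, job_E:*/11}
Op 6: register job_B */6 -> active={job_A:*/7, job_B:*/6, job_E:*/11}
Final interval of job_B = 6
Next fire of job_B after T=205: (205//6+1)*6 = 210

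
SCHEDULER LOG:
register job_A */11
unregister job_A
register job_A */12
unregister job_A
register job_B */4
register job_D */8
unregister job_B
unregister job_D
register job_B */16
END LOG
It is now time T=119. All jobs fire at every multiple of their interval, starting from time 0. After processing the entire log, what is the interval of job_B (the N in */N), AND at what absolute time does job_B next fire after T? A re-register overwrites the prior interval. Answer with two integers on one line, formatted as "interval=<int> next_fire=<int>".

Op 1: register job_A */11 -> active={job_A:*/11}
Op 2: unregister job_A -> active={}
Op 3: register job_A */12 -> active={job_A:*/12}
Op 4: unregister job_A -> active={}
Op 5: register job_B */4 -> active={job_B:*/4}
Op 6: register job_D */8 -> active={job_B:*/4, job_D:*/8}
Op 7: unregister job_B -> active={job_D:*/8}
Op 8: unregister job_D -> active={}
Op 9: register job_B */16 -> active={job_B:*/16}
Final interval of job_B = 16
Next fire of job_B after T=119: (119//16+1)*16 = 128

Answer: interval=16 next_fire=128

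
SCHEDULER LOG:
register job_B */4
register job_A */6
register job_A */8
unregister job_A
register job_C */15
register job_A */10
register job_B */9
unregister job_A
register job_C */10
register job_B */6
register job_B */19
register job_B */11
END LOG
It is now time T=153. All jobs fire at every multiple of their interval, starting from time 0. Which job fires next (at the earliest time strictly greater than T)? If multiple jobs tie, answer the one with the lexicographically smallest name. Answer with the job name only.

Op 1: register job_B */4 -> active={job_B:*/4}
Op 2: register job_A */6 -> active={job_A:*/6, job_B:*/4}
Op 3: register job_A */8 -> active={job_A:*/8, job_B:*/4}
Op 4: unregister job_A -> active={job_B:*/4}
Op 5: register job_C */15 -> active={job_B:*/4, job_C:*/15}
Op 6: register job_A */10 -> active={job_A:*/10, job_B:*/4, job_C:*/15}
Op 7: register job_B */9 -> active={job_A:*/10, job_B:*/9, job_C:*/15}
Op 8: unregister job_A -> active={job_B:*/9, job_C:*/15}
Op 9: register job_C */10 -> active={job_B:*/9, job_C:*/10}
Op 10: register job_B */6 -> active={job_B:*/6, job_C:*/10}
Op 11: register job_B */19 -> active={job_B:*/19, job_C:*/10}
Op 12: register job_B */11 -> active={job_B:*/11, job_C:*/10}
  job_B: interval 11, next fire after T=153 is 154
  job_C: interval 10, next fire after T=153 is 160
Earliest = 154, winner (lex tiebreak) = job_B

Answer: job_B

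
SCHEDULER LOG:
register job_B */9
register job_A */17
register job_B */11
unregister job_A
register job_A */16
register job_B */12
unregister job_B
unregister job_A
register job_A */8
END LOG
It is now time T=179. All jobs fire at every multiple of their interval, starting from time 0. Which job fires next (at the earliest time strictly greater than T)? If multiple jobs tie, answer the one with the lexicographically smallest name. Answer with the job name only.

Answer: job_A

Derivation:
Op 1: register job_B */9 -> active={job_B:*/9}
Op 2: register job_A */17 -> active={job_A:*/17, job_B:*/9}
Op 3: register job_B */11 -> active={job_A:*/17, job_B:*/11}
Op 4: unregister job_A -> active={job_B:*/11}
Op 5: register job_A */16 -> active={job_A:*/16, job_B:*/11}
Op 6: register job_B */12 -> active={job_A:*/16, job_B:*/12}
Op 7: unregister job_B -> active={job_A:*/16}
Op 8: unregister job_A -> active={}
Op 9: register job_A */8 -> active={job_A:*/8}
  job_A: interval 8, next fire after T=179 is 184
Earliest = 184, winner (lex tiebreak) = job_A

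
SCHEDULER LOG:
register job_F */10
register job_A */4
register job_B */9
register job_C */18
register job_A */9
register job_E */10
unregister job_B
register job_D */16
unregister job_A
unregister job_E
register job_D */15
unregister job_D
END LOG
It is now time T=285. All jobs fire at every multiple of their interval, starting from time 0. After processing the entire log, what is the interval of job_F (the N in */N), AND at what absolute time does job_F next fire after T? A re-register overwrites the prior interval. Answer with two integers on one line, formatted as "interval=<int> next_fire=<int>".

Op 1: register job_F */10 -> active={job_F:*/10}
Op 2: register job_A */4 -> active={job_A:*/4, job_F:*/10}
Op 3: register job_B */9 -> active={job_A:*/4, job_B:*/9, job_F:*/10}
Op 4: register job_C */18 -> active={job_A:*/4, job_B:*/9, job_C:*/18, job_F:*/10}
Op 5: register job_A */9 -> active={job_A:*/9, job_B:*/9, job_C:*/18, job_F:*/10}
Op 6: register job_E */10 -> active={job_A:*/9, job_B:*/9, job_C:*/18, job_E:*/10, job_F:*/10}
Op 7: unregister job_B -> active={job_A:*/9, job_C:*/18, job_E:*/10, job_F:*/10}
Op 8: register job_D */16 -> active={job_A:*/9, job_C:*/18, job_D:*/16, job_E:*/10, job_F:*/10}
Op 9: unregister job_A -> active={job_C:*/18, job_D:*/16, job_E:*/10, job_F:*/10}
Op 10: unregister job_E -> active={job_C:*/18, job_D:*/16, job_F:*/10}
Op 11: register job_D */15 -> active={job_C:*/18, job_D:*/15, job_F:*/10}
Op 12: unregister job_D -> active={job_C:*/18, job_F:*/10}
Final interval of job_F = 10
Next fire of job_F after T=285: (285//10+1)*10 = 290

Answer: interval=10 next_fire=290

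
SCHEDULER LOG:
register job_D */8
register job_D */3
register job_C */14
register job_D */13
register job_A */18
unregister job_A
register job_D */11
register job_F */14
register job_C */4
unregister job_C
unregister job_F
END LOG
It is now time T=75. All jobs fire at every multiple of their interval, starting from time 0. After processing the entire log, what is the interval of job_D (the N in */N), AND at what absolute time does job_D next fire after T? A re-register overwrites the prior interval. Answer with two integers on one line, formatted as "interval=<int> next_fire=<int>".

Op 1: register job_D */8 -> active={job_D:*/8}
Op 2: register job_D */3 -> active={job_D:*/3}
Op 3: register job_C */14 -> active={job_C:*/14, job_D:*/3}
Op 4: register job_D */13 -> active={job_C:*/14, job_D:*/13}
Op 5: register job_A */18 -> active={job_A:*/18, job_C:*/14, job_D:*/13}
Op 6: unregister job_A -> active={job_C:*/14, job_D:*/13}
Op 7: register job_D */11 -> active={job_C:*/14, job_D:*/11}
Op 8: register job_F */14 -> active={job_C:*/14, job_D:*/11, job_F:*/14}
Op 9: register job_C */4 -> active={job_C:*/4, job_D:*/11, job_F:*/14}
Op 10: unregister job_C -> active={job_D:*/11, job_F:*/14}
Op 11: unregister job_F -> active={job_D:*/11}
Final interval of job_D = 11
Next fire of job_D after T=75: (75//11+1)*11 = 77

Answer: interval=11 next_fire=77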